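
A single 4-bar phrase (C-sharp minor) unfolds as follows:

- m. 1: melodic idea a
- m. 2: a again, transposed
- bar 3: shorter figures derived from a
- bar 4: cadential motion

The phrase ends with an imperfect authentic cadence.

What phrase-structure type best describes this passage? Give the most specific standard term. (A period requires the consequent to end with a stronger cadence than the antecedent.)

Basic idea (measure 1) + its repetition (m. 2) form the presentation; fragmentation and cadence (bars 3–4) form the continuation — the 4-bar whole is a sentence.

sentence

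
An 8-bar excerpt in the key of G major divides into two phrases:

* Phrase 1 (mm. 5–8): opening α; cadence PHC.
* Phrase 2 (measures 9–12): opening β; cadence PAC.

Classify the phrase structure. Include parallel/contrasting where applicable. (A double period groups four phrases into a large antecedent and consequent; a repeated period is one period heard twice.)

contrasting period

Phrase 1 ends with a Phrygian half cadence (weaker) and phrase 2 with a perfect authentic cadence (stronger): antecedent + consequent = a period.
The two phrases open with different material (α / β), so the period is contrasting.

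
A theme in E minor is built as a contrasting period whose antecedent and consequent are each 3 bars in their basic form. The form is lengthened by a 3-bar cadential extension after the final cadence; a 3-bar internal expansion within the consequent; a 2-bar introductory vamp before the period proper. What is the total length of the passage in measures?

14 measures

Basic contrasting period: 3 + 3 = 6 bars.
6 (basic form) + 3 (cadential extension) + 3 (internal expansion) + 2 (introduction) = 14.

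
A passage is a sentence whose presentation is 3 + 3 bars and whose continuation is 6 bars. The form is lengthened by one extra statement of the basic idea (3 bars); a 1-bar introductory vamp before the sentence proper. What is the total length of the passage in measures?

16 measures

Basic sentence: 3 + 3 + 6 = 12 bars.
12 (basic form) + 3 (extra statement) + 1 (introduction) = 16.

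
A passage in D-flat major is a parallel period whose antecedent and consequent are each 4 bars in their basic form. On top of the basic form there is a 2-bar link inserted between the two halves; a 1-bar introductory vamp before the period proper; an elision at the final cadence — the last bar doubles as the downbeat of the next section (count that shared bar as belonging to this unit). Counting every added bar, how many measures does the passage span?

Basic parallel period: 4 + 4 = 8 bars.
8 (basic form) + 2 (link) + 1 (introduction) = 11.
The elision shares a bar with the next section but does not change this unit's count.

11 measures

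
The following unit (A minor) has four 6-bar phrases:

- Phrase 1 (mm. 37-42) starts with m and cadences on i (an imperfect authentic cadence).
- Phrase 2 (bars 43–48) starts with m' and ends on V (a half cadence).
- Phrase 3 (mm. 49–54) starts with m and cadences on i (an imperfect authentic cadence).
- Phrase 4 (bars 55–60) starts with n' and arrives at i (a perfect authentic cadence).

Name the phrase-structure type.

parallel double period

Four phrases in two halves: the first half (mm. 37–48) ends with a half cadence, the second (mm. 49-60) with a perfect authentic cadence — a large antecedent–consequent pair, i.e. a double period.
Phrase 3 begins with the same material as phrase 1, making it parallel.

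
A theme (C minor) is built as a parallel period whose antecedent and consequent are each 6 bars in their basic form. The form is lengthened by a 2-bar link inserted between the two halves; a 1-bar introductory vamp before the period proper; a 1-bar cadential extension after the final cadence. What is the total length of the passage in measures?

Basic parallel period: 6 + 6 = 12 bars.
12 (basic form) + 2 (link) + 1 (introduction) + 1 (cadential extension) = 16.

16 measures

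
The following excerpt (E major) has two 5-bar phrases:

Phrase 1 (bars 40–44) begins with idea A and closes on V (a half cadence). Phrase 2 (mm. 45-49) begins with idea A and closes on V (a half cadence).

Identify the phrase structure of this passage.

repeated phrase

Both phrases have the same opening (A) and the same cadence (half cadence): the second is a restatement, not a consequent, so this is a repeated phrase rather than a period.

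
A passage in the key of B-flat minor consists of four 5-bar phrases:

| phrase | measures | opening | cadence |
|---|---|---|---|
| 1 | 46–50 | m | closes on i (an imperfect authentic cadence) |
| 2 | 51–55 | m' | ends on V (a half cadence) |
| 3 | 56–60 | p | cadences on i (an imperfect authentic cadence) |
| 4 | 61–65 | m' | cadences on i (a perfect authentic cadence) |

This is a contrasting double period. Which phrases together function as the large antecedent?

phrases 1 and 2

In a double period the first pair of phrases (ending half cadence) is the large antecedent and the second pair (ending perfect authentic cadence) is the large consequent; the antecedent is phrases 1 and 2.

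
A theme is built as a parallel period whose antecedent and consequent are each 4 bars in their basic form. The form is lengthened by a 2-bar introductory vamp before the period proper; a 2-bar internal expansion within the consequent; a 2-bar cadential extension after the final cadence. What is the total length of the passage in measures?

Basic parallel period: 4 + 4 = 8 bars.
8 (basic form) + 2 (introduction) + 2 (internal expansion) + 2 (cadential extension) = 14.

14 measures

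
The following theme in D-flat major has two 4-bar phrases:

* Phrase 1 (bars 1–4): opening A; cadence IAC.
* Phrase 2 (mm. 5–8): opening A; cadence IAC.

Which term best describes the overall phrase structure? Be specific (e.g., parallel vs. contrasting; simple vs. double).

Both phrases have the same opening (A) and the same cadence (imperfect authentic cadence): the second is a restatement, not a consequent, so this is a repeated phrase rather than a period.

repeated phrase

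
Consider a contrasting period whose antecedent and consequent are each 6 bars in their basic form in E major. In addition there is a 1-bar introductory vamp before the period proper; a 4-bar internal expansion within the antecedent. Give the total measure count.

Basic contrasting period: 6 + 6 = 12 bars.
12 (basic form) + 1 (introduction) + 4 (internal expansion) = 17.

17 measures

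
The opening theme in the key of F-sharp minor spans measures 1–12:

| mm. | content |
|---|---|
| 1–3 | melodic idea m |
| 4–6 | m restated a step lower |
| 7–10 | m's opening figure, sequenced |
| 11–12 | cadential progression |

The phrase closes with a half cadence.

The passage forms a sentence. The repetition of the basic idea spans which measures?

The presentation of a sentence is the basic idea (measures 1–3) plus its repetition (mm. 4–6); the repetition of the basic idea is therefore mm. 4–6.

measures 4–6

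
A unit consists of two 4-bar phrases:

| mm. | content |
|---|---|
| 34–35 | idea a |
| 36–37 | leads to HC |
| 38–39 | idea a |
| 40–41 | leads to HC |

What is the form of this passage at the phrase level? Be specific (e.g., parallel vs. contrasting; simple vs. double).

Both phrases have the same opening (a) and the same cadence (half cadence): the second is a restatement, not a consequent, so this is a repeated phrase rather than a period.

repeated phrase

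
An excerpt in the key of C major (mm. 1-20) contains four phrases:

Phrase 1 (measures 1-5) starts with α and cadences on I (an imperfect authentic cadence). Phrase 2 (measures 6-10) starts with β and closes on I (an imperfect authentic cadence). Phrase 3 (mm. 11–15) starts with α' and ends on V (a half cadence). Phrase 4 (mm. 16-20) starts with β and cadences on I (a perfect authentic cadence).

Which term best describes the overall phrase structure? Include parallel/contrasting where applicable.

Four phrases in two halves: the first half (mm. 1–10) ends with an imperfect authentic cadence, the second (mm. 11–20) with a perfect authentic cadence — a large antecedent–consequent pair, i.e. a double period.
Phrase 3 begins with the same material as phrase 1, making it parallel.

parallel double period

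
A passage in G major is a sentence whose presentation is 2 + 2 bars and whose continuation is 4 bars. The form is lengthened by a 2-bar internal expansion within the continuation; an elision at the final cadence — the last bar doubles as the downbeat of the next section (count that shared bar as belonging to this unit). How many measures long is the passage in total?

10 measures

Basic sentence: 2 + 2 + 4 = 8 bars.
8 (basic form) + 2 (internal expansion) = 10.
The elision shares a bar with the next section but does not change this unit's count.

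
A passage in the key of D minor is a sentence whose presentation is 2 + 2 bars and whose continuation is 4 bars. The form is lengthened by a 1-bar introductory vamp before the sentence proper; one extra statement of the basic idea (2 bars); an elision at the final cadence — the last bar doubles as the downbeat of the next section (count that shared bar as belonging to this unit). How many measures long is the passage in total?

11 measures

Basic sentence: 2 + 2 + 4 = 8 bars.
8 (basic form) + 1 (introduction) + 2 (extra statement) = 11.
The elision shares a bar with the next section but does not change this unit's count.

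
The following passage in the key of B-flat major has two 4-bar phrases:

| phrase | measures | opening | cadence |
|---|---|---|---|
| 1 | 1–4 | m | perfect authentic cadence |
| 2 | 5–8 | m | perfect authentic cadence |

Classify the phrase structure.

repeated phrase

Both phrases have the same opening (m) and the same cadence (perfect authentic cadence): the second is a restatement, not a consequent, so this is a repeated phrase rather than a period.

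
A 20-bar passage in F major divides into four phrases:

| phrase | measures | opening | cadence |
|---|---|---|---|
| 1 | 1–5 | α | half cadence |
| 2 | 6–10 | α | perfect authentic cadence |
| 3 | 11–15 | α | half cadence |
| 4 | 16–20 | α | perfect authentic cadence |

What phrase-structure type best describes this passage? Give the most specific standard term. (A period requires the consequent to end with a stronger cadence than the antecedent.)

repeated period

The cadence pattern HC–PAC–HC–PAC is weak–strong twice, and phrases 3–4 restate phrases 1–2: a period heard twice, not a double period (which would end weakly at phrase 2).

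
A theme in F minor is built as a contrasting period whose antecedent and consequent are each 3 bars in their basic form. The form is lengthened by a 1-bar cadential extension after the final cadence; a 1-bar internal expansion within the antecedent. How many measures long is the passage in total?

Basic contrasting period: 3 + 3 = 6 bars.
6 (basic form) + 1 (cadential extension) + 1 (internal expansion) = 8.

8 measures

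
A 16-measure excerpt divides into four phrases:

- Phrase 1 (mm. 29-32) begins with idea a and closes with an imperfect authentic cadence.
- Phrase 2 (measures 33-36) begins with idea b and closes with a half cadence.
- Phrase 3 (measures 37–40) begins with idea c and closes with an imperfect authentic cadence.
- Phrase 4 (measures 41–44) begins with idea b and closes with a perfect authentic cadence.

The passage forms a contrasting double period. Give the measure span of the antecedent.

In a double period the four phrases pair into a large antecedent (phrases 1–2, ending half cadence) and a large consequent (phrases 3–4, ending perfect authentic cadence). The antecedent spans mm. 29-36.

measures 29–36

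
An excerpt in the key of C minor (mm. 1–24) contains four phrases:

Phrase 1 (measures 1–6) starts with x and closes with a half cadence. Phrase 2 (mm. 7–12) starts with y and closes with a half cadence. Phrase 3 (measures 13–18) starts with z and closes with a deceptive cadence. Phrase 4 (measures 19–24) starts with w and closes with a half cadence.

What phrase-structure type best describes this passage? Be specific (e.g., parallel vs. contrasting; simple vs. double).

Phrase 4 ends with a half cadence, no stronger than phrase 2's half cadence, so the four phrases do not form a double period; nor do phrases 3–4 duplicate 1–2, so it is not a repeated period. With no phrase reaching a conclusive cadence, the passage is a phrase group.

phrase group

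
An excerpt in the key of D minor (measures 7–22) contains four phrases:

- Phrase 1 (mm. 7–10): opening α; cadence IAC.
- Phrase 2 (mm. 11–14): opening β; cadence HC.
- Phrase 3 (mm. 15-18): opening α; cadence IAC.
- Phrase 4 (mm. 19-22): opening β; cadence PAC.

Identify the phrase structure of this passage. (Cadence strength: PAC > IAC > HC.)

parallel double period

Four phrases in two halves: the first half (bars 7–14) ends with a half cadence, the second (measures 15-22) with a perfect authentic cadence — a large antecedent–consequent pair, i.e. a double period.
Phrase 3 begins with the same material as phrase 1, making it parallel.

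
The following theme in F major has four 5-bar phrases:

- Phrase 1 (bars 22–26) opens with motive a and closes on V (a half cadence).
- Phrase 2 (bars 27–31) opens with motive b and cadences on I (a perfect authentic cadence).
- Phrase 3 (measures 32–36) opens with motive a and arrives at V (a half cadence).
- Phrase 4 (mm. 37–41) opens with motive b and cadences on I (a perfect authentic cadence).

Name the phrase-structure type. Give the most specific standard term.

The cadence pattern HC–PAC–HC–PAC is weak–strong twice, and phrases 3–4 restate phrases 1–2: a period heard twice, not a double period (which would end weakly at phrase 2).

repeated period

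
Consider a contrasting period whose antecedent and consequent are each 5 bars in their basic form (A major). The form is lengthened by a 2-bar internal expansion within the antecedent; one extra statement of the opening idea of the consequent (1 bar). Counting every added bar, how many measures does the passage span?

13 measures

Basic contrasting period: 5 + 5 = 10 bars.
10 (basic form) + 2 (internal expansion) + 1 (extra statement) = 13.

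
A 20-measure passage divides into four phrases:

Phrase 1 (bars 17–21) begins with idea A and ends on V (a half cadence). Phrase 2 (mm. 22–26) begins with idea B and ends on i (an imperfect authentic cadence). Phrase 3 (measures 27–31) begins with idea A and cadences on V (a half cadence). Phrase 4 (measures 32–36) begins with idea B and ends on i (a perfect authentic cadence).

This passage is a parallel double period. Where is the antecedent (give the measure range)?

In a double period the four phrases pair into a large antecedent (phrases 1–2, ending imperfect authentic cadence) and a large consequent (phrases 3–4, ending perfect authentic cadence). The antecedent spans measures 17-26.

measures 17–26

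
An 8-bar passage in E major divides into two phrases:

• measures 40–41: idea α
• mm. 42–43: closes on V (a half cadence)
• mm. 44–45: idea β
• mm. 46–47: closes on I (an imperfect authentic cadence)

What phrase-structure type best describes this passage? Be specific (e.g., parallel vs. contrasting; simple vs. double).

Phrase 1 ends with a half cadence (weaker) and phrase 2 with an imperfect authentic cadence (stronger): antecedent + consequent = a period.
The two phrases open with different material (α / β), so the period is contrasting.

contrasting period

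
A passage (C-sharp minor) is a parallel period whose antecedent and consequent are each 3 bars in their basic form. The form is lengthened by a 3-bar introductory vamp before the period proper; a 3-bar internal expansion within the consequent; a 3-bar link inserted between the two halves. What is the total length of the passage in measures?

15 measures

Basic parallel period: 3 + 3 = 6 bars.
6 (basic form) + 3 (introduction) + 3 (internal expansion) + 3 (link) = 15.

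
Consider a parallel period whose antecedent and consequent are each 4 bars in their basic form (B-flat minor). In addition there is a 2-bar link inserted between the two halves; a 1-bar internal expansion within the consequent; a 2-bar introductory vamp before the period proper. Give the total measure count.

Basic parallel period: 4 + 4 = 8 bars.
8 (basic form) + 2 (link) + 1 (internal expansion) + 2 (introduction) = 13.

13 measures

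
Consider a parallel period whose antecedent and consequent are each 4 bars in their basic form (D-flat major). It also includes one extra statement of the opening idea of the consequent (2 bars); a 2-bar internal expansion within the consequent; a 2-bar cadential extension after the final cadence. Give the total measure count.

14 measures

Basic parallel period: 4 + 4 = 8 bars.
8 (basic form) + 2 (extra statement) + 2 (internal expansion) + 2 (cadential extension) = 14.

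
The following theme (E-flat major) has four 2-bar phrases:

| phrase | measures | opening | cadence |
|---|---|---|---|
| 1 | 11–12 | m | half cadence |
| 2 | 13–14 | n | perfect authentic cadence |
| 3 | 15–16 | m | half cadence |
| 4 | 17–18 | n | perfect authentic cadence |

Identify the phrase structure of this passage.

repeated period

The cadence pattern HC–PAC–HC–PAC is weak–strong twice, and phrases 3–4 restate phrases 1–2: a period heard twice, not a double period (which would end weakly at phrase 2).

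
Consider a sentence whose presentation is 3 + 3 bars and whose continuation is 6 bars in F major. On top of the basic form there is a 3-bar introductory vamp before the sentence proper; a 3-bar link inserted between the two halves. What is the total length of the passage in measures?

Basic sentence: 3 + 3 + 6 = 12 bars.
12 (basic form) + 3 (introduction) + 3 (link) = 18.

18 measures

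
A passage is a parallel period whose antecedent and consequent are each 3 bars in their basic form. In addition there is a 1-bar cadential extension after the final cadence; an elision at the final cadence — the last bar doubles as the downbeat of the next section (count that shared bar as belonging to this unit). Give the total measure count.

Basic parallel period: 3 + 3 = 6 bars.
6 (basic form) + 1 (cadential extension) = 7.
The elision shares a bar with the next section but does not change this unit's count.

7 measures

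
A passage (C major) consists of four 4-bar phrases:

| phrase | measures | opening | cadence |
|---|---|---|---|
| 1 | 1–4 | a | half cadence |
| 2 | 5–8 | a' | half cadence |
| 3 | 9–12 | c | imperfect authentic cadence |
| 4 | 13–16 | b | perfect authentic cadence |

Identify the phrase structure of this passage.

contrasting double period

Four phrases in two halves: the first half (mm. 1–8) ends with a half cadence, the second (mm. 9-16) with a perfect authentic cadence — a large antecedent–consequent pair, i.e. a double period.
Phrase 3 begins with different material from phrase 1, making it contrasting.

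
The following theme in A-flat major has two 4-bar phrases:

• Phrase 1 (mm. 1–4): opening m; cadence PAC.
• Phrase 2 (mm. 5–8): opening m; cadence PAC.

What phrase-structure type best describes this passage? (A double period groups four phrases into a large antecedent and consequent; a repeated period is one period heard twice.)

repeated phrase

Both phrases have the same opening (m) and the same cadence (perfect authentic cadence): the second is a restatement, not a consequent, so this is a repeated phrase rather than a period.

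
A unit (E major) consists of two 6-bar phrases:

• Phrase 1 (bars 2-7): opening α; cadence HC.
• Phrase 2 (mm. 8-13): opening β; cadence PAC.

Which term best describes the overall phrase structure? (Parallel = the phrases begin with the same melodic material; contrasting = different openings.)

Phrase 1 ends with a half cadence (weaker) and phrase 2 with a perfect authentic cadence (stronger): antecedent + consequent = a period.
The two phrases open with different material (α / β), so the period is contrasting.

contrasting period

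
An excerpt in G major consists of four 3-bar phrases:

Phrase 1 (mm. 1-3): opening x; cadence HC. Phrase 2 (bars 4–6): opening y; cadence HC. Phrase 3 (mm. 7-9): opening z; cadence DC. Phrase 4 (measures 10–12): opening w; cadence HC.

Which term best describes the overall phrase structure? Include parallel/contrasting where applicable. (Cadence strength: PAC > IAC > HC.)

Phrase 4 ends with a half cadence, no stronger than phrase 2's half cadence, so the four phrases do not form a double period; nor do phrases 3–4 duplicate 1–2, so it is not a repeated period. With no phrase reaching a conclusive cadence, the passage is a phrase group.

phrase group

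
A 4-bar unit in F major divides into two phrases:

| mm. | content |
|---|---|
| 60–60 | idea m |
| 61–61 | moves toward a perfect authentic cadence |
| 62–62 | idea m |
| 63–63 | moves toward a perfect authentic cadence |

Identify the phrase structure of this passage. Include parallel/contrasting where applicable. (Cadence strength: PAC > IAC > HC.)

repeated phrase

Both phrases have the same opening (m) and the same cadence (perfect authentic cadence): the second is a restatement, not a consequent, so this is a repeated phrase rather than a period.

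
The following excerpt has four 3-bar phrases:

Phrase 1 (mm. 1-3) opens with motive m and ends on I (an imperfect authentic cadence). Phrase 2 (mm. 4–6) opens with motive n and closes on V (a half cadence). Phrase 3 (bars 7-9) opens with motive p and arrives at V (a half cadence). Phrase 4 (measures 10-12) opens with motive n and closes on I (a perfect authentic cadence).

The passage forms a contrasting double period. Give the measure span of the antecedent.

In a double period the four phrases pair into a large antecedent (phrases 1–2, ending half cadence) and a large consequent (phrases 3–4, ending perfect authentic cadence). The antecedent spans bars 1-6.

measures 1–6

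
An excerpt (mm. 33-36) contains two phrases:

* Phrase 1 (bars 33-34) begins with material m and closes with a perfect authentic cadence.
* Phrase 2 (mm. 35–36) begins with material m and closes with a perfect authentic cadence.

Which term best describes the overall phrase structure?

Both phrases have the same opening (m) and the same cadence (perfect authentic cadence): the second is a restatement, not a consequent, so this is a repeated phrase rather than a period.

repeated phrase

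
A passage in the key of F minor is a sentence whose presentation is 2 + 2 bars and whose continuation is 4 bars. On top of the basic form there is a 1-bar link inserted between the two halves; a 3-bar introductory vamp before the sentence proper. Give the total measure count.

12 measures

Basic sentence: 2 + 2 + 4 = 8 bars.
8 (basic form) + 1 (link) + 3 (introduction) = 12.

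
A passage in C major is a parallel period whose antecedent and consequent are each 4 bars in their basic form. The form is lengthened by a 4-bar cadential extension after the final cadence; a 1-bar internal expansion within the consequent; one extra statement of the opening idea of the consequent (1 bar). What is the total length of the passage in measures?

Basic parallel period: 4 + 4 = 8 bars.
8 (basic form) + 4 (cadential extension) + 1 (internal expansion) + 1 (extra statement) = 14.

14 measures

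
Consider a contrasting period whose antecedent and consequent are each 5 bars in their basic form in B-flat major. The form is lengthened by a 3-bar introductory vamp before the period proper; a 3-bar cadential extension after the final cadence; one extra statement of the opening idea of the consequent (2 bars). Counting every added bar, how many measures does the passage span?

Basic contrasting period: 5 + 5 = 10 bars.
10 (basic form) + 3 (introduction) + 3 (cadential extension) + 2 (extra statement) = 18.

18 measures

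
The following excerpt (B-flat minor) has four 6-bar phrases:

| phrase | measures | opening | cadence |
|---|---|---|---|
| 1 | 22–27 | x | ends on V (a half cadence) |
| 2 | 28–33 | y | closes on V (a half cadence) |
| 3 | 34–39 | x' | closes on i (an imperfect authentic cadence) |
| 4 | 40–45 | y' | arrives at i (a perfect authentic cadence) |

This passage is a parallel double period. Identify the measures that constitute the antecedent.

In a double period the four phrases pair into a large antecedent (phrases 1–2, ending half cadence) and a large consequent (phrases 3–4, ending perfect authentic cadence). The antecedent spans mm. 22-33.

measures 22–33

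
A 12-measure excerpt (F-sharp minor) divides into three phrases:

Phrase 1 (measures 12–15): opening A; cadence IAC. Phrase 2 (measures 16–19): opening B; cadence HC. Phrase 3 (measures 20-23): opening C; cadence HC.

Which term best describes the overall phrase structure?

The final phrase closes with a half cadence, which is not stronger than the preceding half cadence; the 3 phrases lack an overall antecedent–consequent design and so form a phrase group.

phrase group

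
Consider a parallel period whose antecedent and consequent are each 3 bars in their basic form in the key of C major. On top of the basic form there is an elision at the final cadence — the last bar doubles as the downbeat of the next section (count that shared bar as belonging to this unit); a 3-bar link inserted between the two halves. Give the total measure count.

Basic parallel period: 3 + 3 = 6 bars.
6 (basic form) + 3 (link) = 9.
The elision shares a bar with the next section but does not change this unit's count.

9 measures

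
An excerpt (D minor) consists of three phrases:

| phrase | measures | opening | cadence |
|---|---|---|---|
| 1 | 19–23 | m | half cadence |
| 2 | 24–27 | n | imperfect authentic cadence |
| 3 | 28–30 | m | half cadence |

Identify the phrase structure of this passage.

The final phrase closes with a half cadence, which is not stronger than the preceding imperfect authentic cadence; the 3 phrases lack an overall antecedent–consequent design and so form a phrase group.

phrase group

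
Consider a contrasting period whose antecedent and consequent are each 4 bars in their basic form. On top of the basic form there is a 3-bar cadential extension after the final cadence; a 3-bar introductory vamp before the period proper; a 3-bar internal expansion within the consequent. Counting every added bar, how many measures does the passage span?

17 measures

Basic contrasting period: 4 + 4 = 8 bars.
8 (basic form) + 3 (cadential extension) + 3 (introduction) + 3 (internal expansion) = 17.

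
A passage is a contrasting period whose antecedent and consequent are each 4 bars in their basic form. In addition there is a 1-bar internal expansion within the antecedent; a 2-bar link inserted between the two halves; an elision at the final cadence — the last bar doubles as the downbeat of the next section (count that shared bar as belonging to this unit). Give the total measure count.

11 measures

Basic contrasting period: 4 + 4 = 8 bars.
8 (basic form) + 1 (internal expansion) + 2 (link) = 11.
The elision shares a bar with the next section but does not change this unit's count.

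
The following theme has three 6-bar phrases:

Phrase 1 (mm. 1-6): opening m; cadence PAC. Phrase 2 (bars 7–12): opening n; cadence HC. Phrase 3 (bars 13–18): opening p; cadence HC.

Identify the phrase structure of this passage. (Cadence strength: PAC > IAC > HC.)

The final phrase closes with a half cadence, which is not stronger than the preceding half cadence; the 3 phrases lack an overall antecedent–consequent design and so form a phrase group.

phrase group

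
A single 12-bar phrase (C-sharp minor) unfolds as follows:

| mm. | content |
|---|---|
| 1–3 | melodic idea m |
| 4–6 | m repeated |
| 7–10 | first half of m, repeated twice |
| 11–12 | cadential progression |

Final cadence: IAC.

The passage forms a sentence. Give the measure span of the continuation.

After the presentation (measures 1-6), the continuation covers the fragmentation through the cadence: mm. 7-12.

measures 7–12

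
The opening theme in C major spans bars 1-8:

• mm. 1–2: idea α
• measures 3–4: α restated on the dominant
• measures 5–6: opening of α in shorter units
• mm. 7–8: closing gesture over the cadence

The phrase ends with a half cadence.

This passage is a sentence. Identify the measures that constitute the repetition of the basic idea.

The presentation of a sentence is the basic idea (mm. 1-2) plus its repetition (mm. 3–4); the repetition of the basic idea is therefore mm. 3-4.

measures 3–4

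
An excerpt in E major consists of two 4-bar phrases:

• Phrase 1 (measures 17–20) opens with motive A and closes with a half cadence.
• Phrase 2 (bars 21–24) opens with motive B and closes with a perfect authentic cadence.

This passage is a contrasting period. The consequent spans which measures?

measures 21–24

The antecedent is the phrase ending with the weaker cadence (half cadence, phrase 1) and the consequent the one ending more conclusively (perfect authentic cadence, phrase 2); the consequent is mm. 21–24.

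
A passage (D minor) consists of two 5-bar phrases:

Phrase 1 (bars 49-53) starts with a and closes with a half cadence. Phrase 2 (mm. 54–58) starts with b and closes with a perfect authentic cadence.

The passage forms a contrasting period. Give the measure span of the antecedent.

measures 49–53

The antecedent is the phrase ending with the weaker cadence (half cadence, phrase 1) and the consequent the one ending more conclusively (perfect authentic cadence, phrase 2); the antecedent is mm. 49-53.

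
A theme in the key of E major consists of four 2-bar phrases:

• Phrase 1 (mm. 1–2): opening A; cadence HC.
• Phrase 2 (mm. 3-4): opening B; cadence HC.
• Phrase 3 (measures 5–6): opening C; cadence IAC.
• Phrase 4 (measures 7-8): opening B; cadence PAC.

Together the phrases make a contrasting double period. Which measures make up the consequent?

measures 5–8

In a double period the first pair of phrases (ending half cadence) is the large antecedent and the second pair (ending perfect authentic cadence) is the large consequent; the consequent is measures 5–8.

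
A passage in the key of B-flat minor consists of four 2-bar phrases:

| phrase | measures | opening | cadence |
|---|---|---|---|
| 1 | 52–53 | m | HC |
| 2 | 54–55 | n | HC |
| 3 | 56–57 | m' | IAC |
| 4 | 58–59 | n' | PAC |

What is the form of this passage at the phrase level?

parallel double period

Four phrases in two halves: the first half (mm. 52–55) ends with a half cadence, the second (mm. 56–59) with a perfect authentic cadence — a large antecedent–consequent pair, i.e. a double period.
Phrase 3 begins with the same material as phrase 1, making it parallel.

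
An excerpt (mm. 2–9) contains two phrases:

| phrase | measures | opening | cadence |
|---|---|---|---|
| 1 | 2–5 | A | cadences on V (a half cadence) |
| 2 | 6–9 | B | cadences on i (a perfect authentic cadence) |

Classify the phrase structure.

Phrase 1 ends with a half cadence (weaker) and phrase 2 with a perfect authentic cadence (stronger): antecedent + consequent = a period.
The two phrases open with different material (A / B), so the period is contrasting.

contrasting period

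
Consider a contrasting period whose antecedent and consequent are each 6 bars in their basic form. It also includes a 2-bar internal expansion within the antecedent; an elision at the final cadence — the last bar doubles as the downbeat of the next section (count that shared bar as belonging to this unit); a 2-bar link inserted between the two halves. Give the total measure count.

16 measures

Basic contrasting period: 6 + 6 = 12 bars.
12 (basic form) + 2 (internal expansion) + 2 (link) = 16.
The elision shares a bar with the next section but does not change this unit's count.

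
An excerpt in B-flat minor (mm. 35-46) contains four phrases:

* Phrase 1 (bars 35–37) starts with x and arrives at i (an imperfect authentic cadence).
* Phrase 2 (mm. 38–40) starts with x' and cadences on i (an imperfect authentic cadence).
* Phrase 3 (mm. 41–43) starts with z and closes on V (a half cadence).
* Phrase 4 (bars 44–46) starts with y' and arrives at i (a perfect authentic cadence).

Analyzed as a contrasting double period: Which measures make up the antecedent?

measures 35–40

In a double period the four phrases pair into a large antecedent (phrases 1–2, ending imperfect authentic cadence) and a large consequent (phrases 3–4, ending perfect authentic cadence). The antecedent spans measures 35–40.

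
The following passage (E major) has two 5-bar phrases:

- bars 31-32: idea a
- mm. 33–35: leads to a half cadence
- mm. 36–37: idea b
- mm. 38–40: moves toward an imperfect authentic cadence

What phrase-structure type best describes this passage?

contrasting period

Phrase 1 ends with a half cadence (weaker) and phrase 2 with an imperfect authentic cadence (stronger): antecedent + consequent = a period.
The two phrases open with different material (a / b), so the period is contrasting.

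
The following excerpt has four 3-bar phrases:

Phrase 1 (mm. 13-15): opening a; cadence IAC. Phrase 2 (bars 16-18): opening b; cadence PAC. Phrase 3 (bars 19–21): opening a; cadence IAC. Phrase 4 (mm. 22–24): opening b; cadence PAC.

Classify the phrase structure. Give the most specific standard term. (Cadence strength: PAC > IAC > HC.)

repeated period

The cadence pattern IAC–PAC–IAC–PAC is weak–strong twice, and phrases 3–4 restate phrases 1–2: a period heard twice, not a double period (which would end weakly at phrase 2).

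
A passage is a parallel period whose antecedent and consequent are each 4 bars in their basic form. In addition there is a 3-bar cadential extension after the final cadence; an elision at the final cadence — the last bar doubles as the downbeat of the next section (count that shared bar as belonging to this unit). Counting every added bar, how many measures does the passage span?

11 measures

Basic parallel period: 4 + 4 = 8 bars.
8 (basic form) + 3 (cadential extension) = 11.
The elision shares a bar with the next section but does not change this unit's count.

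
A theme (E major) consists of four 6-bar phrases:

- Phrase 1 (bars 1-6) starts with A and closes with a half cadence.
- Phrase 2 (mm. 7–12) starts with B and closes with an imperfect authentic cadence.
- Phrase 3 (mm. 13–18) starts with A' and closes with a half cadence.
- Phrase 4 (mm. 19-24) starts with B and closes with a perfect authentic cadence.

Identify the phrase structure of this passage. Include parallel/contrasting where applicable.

parallel double period

Four phrases in two halves: the first half (mm. 1–12) ends with an imperfect authentic cadence, the second (mm. 13-24) with a perfect authentic cadence — a large antecedent–consequent pair, i.e. a double period.
Phrase 3 begins with the same material as phrase 1, making it parallel.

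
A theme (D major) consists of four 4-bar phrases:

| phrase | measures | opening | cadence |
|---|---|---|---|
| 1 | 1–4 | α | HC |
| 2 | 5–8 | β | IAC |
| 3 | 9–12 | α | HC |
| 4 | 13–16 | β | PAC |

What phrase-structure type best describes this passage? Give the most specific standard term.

parallel double period

Four phrases in two halves: the first half (mm. 1–8) ends with an imperfect authentic cadence, the second (measures 9-16) with a perfect authentic cadence — a large antecedent–consequent pair, i.e. a double period.
Phrase 3 begins with the same material as phrase 1, making it parallel.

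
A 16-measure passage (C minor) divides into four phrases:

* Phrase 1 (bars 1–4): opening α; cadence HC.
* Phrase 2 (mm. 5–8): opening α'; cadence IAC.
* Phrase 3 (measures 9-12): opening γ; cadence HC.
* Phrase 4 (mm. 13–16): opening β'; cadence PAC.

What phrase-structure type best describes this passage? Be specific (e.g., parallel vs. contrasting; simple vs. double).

contrasting double period

Four phrases in two halves: the first half (mm. 1–8) ends with an imperfect authentic cadence, the second (bars 9-16) with a perfect authentic cadence — a large antecedent–consequent pair, i.e. a double period.
Phrase 3 begins with different material from phrase 1, making it contrasting.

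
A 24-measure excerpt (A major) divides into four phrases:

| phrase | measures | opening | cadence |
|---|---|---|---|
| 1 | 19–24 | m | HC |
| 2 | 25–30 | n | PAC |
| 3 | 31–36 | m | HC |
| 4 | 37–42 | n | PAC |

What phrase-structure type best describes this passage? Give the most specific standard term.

The cadence pattern HC–PAC–HC–PAC is weak–strong twice, and phrases 3–4 restate phrases 1–2: a period heard twice, not a double period (which would end weakly at phrase 2).

repeated period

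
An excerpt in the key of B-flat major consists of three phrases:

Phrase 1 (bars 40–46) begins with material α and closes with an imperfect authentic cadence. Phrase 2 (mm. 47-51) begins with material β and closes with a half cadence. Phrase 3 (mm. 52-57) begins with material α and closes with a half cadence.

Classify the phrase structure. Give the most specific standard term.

phrase group

The final phrase closes with a half cadence, which is not stronger than the preceding half cadence; the 3 phrases lack an overall antecedent–consequent design and so form a phrase group.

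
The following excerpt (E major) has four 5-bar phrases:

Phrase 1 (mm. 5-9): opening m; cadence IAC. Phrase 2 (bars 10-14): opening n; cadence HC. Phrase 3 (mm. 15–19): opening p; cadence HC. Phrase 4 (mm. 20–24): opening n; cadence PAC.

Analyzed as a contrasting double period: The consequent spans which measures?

measures 15–24

In a double period the four phrases pair into a large antecedent (phrases 1–2, ending half cadence) and a large consequent (phrases 3–4, ending perfect authentic cadence). The consequent spans measures 15–24.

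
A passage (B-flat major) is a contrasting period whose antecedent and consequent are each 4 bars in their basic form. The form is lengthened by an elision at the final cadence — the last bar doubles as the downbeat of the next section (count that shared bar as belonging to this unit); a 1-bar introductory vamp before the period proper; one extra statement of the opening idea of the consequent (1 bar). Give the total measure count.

Basic contrasting period: 4 + 4 = 8 bars.
8 (basic form) + 1 (introduction) + 1 (extra statement) = 10.
The elision shares a bar with the next section but does not change this unit's count.

10 measures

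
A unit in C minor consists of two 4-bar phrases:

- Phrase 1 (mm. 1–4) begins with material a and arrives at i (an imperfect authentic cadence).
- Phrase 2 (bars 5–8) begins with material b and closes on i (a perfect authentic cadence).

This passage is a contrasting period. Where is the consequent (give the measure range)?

The antecedent is the phrase ending with the weaker cadence (imperfect authentic cadence, phrase 1) and the consequent the one ending more conclusively (perfect authentic cadence, phrase 2); the consequent is bars 5–8.

measures 5–8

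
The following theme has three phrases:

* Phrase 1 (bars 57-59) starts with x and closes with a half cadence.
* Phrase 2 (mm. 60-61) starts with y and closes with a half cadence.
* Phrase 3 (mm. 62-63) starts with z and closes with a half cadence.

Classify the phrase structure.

The final phrase closes with a half cadence, which is not stronger than the preceding half cadence; the 3 phrases lack an overall antecedent–consequent design and so form a phrase group.

phrase group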